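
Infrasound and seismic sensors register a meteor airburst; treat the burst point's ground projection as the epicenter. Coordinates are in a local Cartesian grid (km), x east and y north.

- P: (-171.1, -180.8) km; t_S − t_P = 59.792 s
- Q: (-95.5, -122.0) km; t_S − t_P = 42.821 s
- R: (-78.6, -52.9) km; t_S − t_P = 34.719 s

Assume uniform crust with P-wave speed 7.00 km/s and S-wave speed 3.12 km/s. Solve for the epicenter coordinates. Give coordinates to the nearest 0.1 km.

Distance from S−P lag: d = Δt · v_P v_S / (v_P − v_S) = Δt · (7.00·3.12)/(7.00−3.12) ≈ 5.6289·Δt.
So d_P = 336.56, d_Q = 241.03, d_R = 195.43 km.
Circle about each station: (x + 171.1)² + (y + 180.8)² = 336.56²; (x + 95.5)² + (y + 122.0)² = 241.03²; (x + 78.6)² + (y + 52.9)² = 195.43².
Subtracting the P equation from the Q and R equations removes the quadratic terms:
151.2 x + 117.6 y = 17217.57
185.0 x + 255.8 y = 22092.27
Solving the 2×2 system: x ≈ 106.7, y ≈ 9.2 km.
Check against P (with the unrounded x, y): √((x + 171.1)²+(y + 180.8)²) = 336.58 ≈ 336.56 km. ✓

x ≈ 106.7 km, y ≈ 9.2 km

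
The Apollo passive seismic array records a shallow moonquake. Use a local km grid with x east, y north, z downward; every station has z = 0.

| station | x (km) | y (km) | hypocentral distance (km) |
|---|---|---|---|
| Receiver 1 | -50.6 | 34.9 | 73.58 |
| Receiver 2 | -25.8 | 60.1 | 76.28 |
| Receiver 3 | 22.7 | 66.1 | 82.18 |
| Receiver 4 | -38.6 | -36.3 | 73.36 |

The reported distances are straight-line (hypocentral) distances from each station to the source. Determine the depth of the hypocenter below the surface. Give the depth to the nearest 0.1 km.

depth ≈ 49.1 km

Each station gives a sphere (x−x_i)² + (y−y_i)² + z² = d_i² (stations at z=0).
Subtracting the Receiver 1 sphere from Receiver 2 and Receiver 3: z² cancels, leaving linear equations in x and y:
49.6 x + 50.4 y = 94.66
146.6 x + 62.4 y = -233.41
Solving: x ≈ -4.116, y ≈ 5.928 km (keep extra digits for the depth step; rounded: -4.1, 5.9).
Then from the Receiver 1 sphere: z² = 73.58² − (x + 50.6)² − (y − 34.9)² with x = -4.116, y = 5.928, so z ≈ 49.131 ≈ 49.1 km.
Check against Receiver 4 (with the unrounded solution): distance 73.39 ≈ 73.36 km. ✓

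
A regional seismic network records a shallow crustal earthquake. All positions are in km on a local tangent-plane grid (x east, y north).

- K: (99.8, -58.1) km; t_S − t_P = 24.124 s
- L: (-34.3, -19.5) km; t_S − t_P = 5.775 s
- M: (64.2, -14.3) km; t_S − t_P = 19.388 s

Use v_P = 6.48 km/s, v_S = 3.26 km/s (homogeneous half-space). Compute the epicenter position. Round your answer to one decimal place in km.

Distance from S−P lag: d = Δt · v_P v_S / (v_P − v_S) = Δt · (6.48·3.26)/(6.48−3.26) ≈ 6.5605·Δt.
So d_K = 158.27, d_L = 37.89, d_M = 127.19 km.
Circle about each station: (x − 99.8)² + (y + 58.1)² = 158.27²; (x + 34.3)² + (y + 19.5)² = 37.89²; (x − 64.2)² + (y + 14.3)² = 127.19².
Subtracting the K equation from the L and M equations removes the quadratic terms:
-268.2 x + 77.2 y = 11834.83
-71.2 x + 87.6 y = -137.42
Solving the 2×2 system: x ≈ -58.2, y ≈ -48.9 km.
Check against K (with the unrounded x, y): √((x − 99.8)²+(y + 58.1)²) = 158.26 ≈ 158.27 km. ✓

-58.2 km east, -48.9 km north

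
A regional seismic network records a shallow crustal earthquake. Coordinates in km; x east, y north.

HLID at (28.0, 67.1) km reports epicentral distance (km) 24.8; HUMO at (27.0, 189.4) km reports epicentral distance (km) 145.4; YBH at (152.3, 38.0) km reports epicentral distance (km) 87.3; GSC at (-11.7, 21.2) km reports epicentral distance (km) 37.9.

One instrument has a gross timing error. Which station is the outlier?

Solve using three stations at a time. Using HLID, HUMO, GSC (subtract circle equations pairwise → linear system) gives (x, y) ≈ (18.4, 44.3).
Distances from that point to each station vs reported:
  HLID: calculated 24.8 vs reported 24.8 → residual 0.0 km
  HUMO: calculated 145.4 vs reported 145.4 → residual 0.0 km
  YBH: calculated 134.1 vs reported 87.3 → residual 46.8 km
  GSC: calculated 37.9 vs reported 37.9 → residual 0.0 km
HLID, HUMO, GSC are mutually consistent (residuals ≈ 0); YBH is off by 46.8 km.

YBH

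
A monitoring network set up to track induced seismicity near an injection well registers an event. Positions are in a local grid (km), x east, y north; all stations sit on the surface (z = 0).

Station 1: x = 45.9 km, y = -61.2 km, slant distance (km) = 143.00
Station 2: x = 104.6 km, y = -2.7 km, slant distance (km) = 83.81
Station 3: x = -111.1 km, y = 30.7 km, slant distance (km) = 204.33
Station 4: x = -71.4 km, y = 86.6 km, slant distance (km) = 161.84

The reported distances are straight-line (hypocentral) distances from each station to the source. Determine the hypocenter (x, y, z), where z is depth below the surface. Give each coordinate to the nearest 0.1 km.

Each station gives a sphere (x−x_i)² + (y−y_i)² + z² = d_i² (stations at z=0).
Subtracting the Station 1 sphere from Station 2 and Station 3: z² cancels, leaving linear equations in x and y:
117.4 x + 117.0 y = 18521.08
-314.0 x + 183.8 y = -13868.30
Solving: x ≈ 86.199, y ≈ 71.807 km (keep extra digits for the depth step; rounded: 86.2, 71.8).
Then from the Station 1 sphere: z² = 143.00² − (x − 45.9)² − (y + 61.2)² with x = 86.199, y = 71.807, so z ≈ 33.677 ≈ 33.7 km.
Check against Station 4 (with the unrounded solution): distance 161.83 ≈ 161.84 km. ✓

x ≈ 86.2 km, y ≈ 71.8 km, depth ≈ 33.7 km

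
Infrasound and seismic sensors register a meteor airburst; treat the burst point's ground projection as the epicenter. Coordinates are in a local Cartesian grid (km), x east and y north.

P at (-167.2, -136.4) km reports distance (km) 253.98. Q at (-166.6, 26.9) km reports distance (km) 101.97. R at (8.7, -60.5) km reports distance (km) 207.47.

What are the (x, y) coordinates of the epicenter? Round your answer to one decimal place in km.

Circle about each station: (x + 167.2)² + (y + 136.4)² = 253.98²; (x + 166.6)² + (y − 26.9)² = 101.97²; (x − 8.7)² + (y + 60.5)² = 207.47².
Subtracting the P equation from the Q and R equations removes the quadratic terms:
1.2 x + 326.6 y = 36026.33
351.8 x + 151.8 y = -21362.82
Solving the 2×2 system: x ≈ -108.5, y ≈ 110.7 km.

x ≈ -108.5 km, y ≈ 110.7 km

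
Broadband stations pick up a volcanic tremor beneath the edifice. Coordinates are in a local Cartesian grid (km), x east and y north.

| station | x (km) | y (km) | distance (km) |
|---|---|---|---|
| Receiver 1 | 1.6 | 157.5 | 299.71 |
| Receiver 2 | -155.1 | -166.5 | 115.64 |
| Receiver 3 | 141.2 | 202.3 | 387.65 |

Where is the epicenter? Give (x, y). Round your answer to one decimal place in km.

(-42.8, -138.9)

Circle about each station: (x − 1.6)² + (y − 157.5)² = 299.71²; (x + 155.1)² + (y + 166.5)² = 115.64²; (x − 141.2)² + (y − 202.3)² = 387.65².
Subtracting the Receiver 1 equation from the Receiver 2 and Receiver 3 equations removes the quadratic terms:
-313.4 x − 648.0 y = 103422.92
279.2 x + 89.6 y = -24392.52
Solving the 2×2 system: x ≈ -42.8, y ≈ -138.9 km.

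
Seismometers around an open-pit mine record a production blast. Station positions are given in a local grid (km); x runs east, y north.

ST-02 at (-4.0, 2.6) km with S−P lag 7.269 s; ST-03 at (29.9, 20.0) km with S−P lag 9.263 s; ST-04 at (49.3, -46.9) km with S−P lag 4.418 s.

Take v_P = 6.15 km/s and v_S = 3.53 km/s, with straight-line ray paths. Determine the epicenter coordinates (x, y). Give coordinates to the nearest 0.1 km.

x ≈ 13.6 km, y ≈ -55.0 km

Distance from S−P lag: d = Δt · v_P v_S / (v_P − v_S) = Δt · (6.15·3.53)/(6.15−3.53) ≈ 8.2861·Δt.
So d_ST-02 = 60.23, d_ST-03 = 76.75, d_ST-04 = 36.61 km.
Circle about each station: (x + 4.0)² + (y − 2.6)² = 60.23²; (x − 29.9)² + (y − 20.0)² = 76.75²; (x − 49.3)² + (y + 46.9)² = 36.61².
Subtracting pairs of circle equations eliminates x²+y² and gives linear equations (the radical axes):
67.8 x + 34.8 y = -991.66
106.6 x − 99.0 y = 6894.70
Solving the 2×2 system: x ≈ 13.6, y ≈ -55.0 km.
Check against ST-02 (with the unrounded x, y): √((x + 4.0)²+(y − 2.6)²) = 60.23 ≈ 60.23 km. ✓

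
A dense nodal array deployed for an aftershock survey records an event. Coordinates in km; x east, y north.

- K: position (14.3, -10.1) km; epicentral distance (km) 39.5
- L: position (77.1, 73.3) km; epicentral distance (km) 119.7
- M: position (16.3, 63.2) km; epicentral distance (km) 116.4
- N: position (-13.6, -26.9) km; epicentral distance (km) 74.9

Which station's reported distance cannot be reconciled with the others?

K

Solve using three stations at a time. Using L, M, N (subtract circle equations pairwise → linear system) gives (x, y) ≈ (59.1, -45.1).
Distances from that point to each station vs reported:
  K: calculated 56.9 vs reported 39.5 → residual 17.4 km
  L: calculated 119.7 vs reported 119.7 → residual 0.0 km
  M: calculated 116.4 vs reported 116.4 → residual 0.0 km
  N: calculated 75.0 vs reported 74.9 → residual 0.1 km
L, M, N are mutually consistent (residuals ≈ 0); K is off by 17.4 km.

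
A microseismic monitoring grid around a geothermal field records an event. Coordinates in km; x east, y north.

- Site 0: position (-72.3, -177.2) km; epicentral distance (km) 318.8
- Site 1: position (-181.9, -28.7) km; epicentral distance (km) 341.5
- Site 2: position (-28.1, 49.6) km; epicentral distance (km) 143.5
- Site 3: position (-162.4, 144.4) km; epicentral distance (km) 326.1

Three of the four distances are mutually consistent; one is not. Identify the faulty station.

Solve using three stations at a time. Using Site 0, Site 1, Site 3 (subtract circle equations pairwise → linear system) gives (x, y) ≈ (150.2, 51.2).
Distances from that point to each station vs reported:
  Site 0: calculated 318.9 vs reported 318.8 → residual 0.1 km
  Site 1: calculated 341.6 vs reported 341.5 → residual 0.1 km
  Site 2: calculated 178.3 vs reported 143.5 → residual 34.8 km
  Site 3: calculated 326.2 vs reported 326.1 → residual 0.1 km
Site 0, Site 1, Site 3 are mutually consistent (residuals ≈ 0); Site 2 is off by 34.8 km.

Site 2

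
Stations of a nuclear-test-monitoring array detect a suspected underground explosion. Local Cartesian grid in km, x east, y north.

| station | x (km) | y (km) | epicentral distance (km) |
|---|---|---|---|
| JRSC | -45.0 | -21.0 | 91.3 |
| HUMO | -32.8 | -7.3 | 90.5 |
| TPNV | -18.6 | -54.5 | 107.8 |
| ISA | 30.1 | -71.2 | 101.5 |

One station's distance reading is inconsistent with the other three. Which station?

JRSC

Solve using three stations at a time. Using HUMO, TPNV, ISA (subtract circle equations pairwise → linear system) gives (x, y) ≈ (50.6, 28.4).
Distances from that point to each station vs reported:
  JRSC: calculated 107.6 vs reported 91.3 → residual 16.3 km
  HUMO: calculated 90.7 vs reported 90.5 → residual 0.2 km
  TPNV: calculated 108.0 vs reported 107.8 → residual 0.2 km
  ISA: calculated 101.7 vs reported 101.5 → residual 0.2 km
HUMO, TPNV, ISA are mutually consistent (residuals ≈ 0); JRSC is off by 16.3 km.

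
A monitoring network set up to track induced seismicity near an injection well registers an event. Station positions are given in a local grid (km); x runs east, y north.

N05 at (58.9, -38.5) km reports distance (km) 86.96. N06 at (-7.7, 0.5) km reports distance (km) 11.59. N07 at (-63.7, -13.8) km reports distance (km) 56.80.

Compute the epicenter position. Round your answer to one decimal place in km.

Circle about each station: (x − 58.9)² + (y + 38.5)² = 86.96²; (x + 7.7)² + (y − 0.5)² = 11.59²; (x + 63.7)² + (y + 13.8)² = 56.80².
Subtracting pairs of circle equations eliminates x²+y² and gives linear equations (the radical axes):
-133.2 x + 78.0 y = 2535.79
-245.2 x + 49.4 y = 3632.47
Solving the 2×2 system: x ≈ -12.6, y ≈ 11.0 km.

(-12.6, 11.0)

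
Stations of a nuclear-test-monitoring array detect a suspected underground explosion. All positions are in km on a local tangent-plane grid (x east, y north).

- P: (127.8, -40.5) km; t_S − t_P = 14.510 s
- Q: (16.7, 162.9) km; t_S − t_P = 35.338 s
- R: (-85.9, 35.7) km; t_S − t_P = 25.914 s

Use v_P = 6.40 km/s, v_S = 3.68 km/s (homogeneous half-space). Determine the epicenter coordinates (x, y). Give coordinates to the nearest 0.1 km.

(52.4, -141.0)

Distance from S−P lag: d = Δt · v_P v_S / (v_P − v_S) = Δt · (6.40·3.68)/(6.40−3.68) ≈ 8.6588·Δt.
So d_P = 125.64, d_Q = 305.99, d_R = 224.38 km.
Circle about each station: (x − 127.8)² + (y + 40.5)² = 125.64²; (x − 16.7)² + (y − 162.9)² = 305.99²; (x + 85.9)² + (y − 35.7)² = 224.38².
Subtracting pairs of circle equations eliminates x²+y² and gives linear equations (the radical axes):
-222.2 x + 406.8 y = -69002.26
-427.4 x + 152.4 y = -43880.76
Solving the 2×2 system: x ≈ 52.4, y ≈ -141.0 km.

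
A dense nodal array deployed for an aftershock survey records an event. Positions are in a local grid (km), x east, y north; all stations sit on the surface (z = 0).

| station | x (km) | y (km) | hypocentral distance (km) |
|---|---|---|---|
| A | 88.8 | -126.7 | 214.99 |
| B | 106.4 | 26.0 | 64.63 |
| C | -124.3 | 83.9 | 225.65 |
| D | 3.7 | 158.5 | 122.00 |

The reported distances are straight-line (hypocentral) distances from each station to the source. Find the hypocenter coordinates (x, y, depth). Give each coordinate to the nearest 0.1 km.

(100.4, 87.0, 20.5)

Each station gives a sphere (x−x_i)² + (y−y_i)² + z² = d_i² (stations at z=0).
Subtracting the A sphere from B and C: z² cancels, leaving linear equations in x and y:
35.2 x + 305.4 y = 30102.29
-426.2 x + 421.2 y = -6145.85
Solving: x ≈ 100.395, y ≈ 86.995 km (keep extra digits for the depth step; rounded: 100.4, 87.0).
Then from the A sphere: z² = 214.99² − (x − 88.8)² − (y + 126.7)² with x = 100.395, y = 86.995, so z ≈ 20.511 ≈ 20.5 km.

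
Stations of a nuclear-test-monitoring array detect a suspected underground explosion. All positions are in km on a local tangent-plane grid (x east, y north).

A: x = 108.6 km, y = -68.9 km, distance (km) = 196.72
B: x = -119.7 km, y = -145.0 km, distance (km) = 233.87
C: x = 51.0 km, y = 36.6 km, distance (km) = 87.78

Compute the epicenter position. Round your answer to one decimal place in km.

-29.8 km east, 70.9 km north

Circle about each station: (x − 108.6)² + (y + 68.9)² = 196.72²; (x + 119.7)² + (y + 145.0)² = 233.87²; (x − 51.0)² + (y − 36.6)² = 87.78².
Subtracting pairs of circle equations eliminates x²+y² and gives linear equations (the radical axes):
-456.6 x − 152.2 y = 2815.50
-115.2 x + 211.0 y = 18392.82
Solving the 2×2 system: x ≈ -29.8, y ≈ 70.9 km.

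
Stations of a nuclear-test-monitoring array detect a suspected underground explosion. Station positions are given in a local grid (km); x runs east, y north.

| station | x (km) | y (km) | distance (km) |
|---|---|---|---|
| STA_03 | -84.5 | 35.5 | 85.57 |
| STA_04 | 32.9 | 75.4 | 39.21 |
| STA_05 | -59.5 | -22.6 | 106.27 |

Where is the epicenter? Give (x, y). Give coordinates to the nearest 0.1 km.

x ≈ -5.8 km, y ≈ 69.1 km

Circle about each station: (x + 84.5)² + (y − 35.5)² = 85.57²; (x − 32.9)² + (y − 75.4)² = 39.21²; (x + 59.5)² + (y + 22.6)² = 106.27².
Subtracting the STA_03 equation from the STA_04 and STA_05 equations removes the quadratic terms:
234.8 x + 79.8 y = 4151.87
50.0 x − 116.2 y = -8320.58
Solving the 2×2 system: x ≈ -5.8, y ≈ 69.1 km.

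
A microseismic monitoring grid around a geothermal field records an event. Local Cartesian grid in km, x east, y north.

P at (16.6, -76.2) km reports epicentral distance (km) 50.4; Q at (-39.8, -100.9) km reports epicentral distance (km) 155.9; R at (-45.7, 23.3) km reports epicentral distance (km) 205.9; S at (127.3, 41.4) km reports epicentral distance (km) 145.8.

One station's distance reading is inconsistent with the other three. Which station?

P

Solve using three stations at a time. Using Q, R, S (subtract circle equations pairwise → linear system) gives (x, y) ≈ (116.2, -104.1).
Distances from that point to each station vs reported:
  P: calculated 103.4 vs reported 50.4 → residual 53.0 km
  Q: calculated 156.0 vs reported 155.9 → residual 0.1 km
  R: calculated 206.0 vs reported 205.9 → residual 0.1 km
  S: calculated 145.9 vs reported 145.8 → residual 0.1 km
Q, R, S are mutually consistent (residuals ≈ 0); P is off by 53.0 km.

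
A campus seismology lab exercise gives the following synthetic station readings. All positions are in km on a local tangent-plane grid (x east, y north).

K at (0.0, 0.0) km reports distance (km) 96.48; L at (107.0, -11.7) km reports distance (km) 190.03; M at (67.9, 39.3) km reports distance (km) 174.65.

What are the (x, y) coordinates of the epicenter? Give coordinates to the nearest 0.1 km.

x ≈ -77.4 km, y ≈ -57.6 km

Circle about each station: x² + y² = 96.48²; (x − 107.0)² + (y + 11.7)² = 190.03²; (x − 67.9)² + (y − 39.3)² = 174.65².
Subtracting pairs of circle equations eliminates x²+y² and gives linear equations (the radical axes):
214.0 x − 23.4 y = -15217.12
135.8 x + 78.6 y = -15039.33
Solving the 2×2 system: x ≈ -77.4, y ≈ -57.6 km.
Check against K (with the unrounded x, y): √(x²+y²) = 96.49 ≈ 96.48 km. ✓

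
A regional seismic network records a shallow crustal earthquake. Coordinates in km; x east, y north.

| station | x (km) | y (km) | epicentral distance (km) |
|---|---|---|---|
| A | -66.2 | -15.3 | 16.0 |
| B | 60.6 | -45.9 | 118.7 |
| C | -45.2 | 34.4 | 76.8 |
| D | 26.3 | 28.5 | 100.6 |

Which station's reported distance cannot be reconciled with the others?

Solve using three stations at a time. Using A, B, D (subtract circle equations pairwise → linear system) gives (x, y) ≈ (-56.8, -28.2).
Distances from that point to each station vs reported:
  A: calculated 16.0 vs reported 16.0 → residual 0.0 km
  B: calculated 118.7 vs reported 118.7 → residual 0.0 km
  C: calculated 63.7 vs reported 76.8 → residual 13.1 km
  D: calculated 100.6 vs reported 100.6 → residual 0.0 km
A, B, D are mutually consistent (residuals ≈ 0); C is off by 13.1 km.

C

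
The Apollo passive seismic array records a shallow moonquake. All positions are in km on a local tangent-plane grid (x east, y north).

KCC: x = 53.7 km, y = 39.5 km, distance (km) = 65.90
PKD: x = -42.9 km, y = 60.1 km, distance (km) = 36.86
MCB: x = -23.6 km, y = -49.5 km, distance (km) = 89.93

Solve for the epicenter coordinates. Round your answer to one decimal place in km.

Circle about each station: (x − 53.7)² + (y − 39.5)² = 65.90²; (x + 42.9)² + (y − 60.1)² = 36.86²; (x + 23.6)² + (y + 49.5)² = 89.93².
Subtracting the KCC equation from the PKD and MCB equations removes the quadratic terms:
-193.2 x + 41.2 y = 3992.63
-154.6 x − 178.0 y = -5181.32
Solving the 2×2 system: x ≈ -12.2, y ≈ 39.7 km.
Check against KCC (with the unrounded x, y): √((x − 53.7)²+(y − 39.5)²) = 65.90 ≈ 65.90 km. ✓

(-12.2, 39.7)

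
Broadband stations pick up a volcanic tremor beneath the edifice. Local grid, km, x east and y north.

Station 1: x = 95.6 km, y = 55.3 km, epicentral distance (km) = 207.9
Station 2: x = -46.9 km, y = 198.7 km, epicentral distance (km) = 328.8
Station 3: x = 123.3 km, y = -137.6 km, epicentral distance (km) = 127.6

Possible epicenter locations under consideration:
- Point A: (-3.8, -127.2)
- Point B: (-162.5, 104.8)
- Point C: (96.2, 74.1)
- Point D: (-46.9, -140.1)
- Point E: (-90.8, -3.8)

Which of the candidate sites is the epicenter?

For each candidate, compare |candidate − station| to the reported distance:
Point A: residuals Station 1 0.1, Station 2 0.1, Station 3 0.1 → max 0.1 km
Point B: residuals Station 1 54.9, Station 2 179.9, Station 3 247.2 → max 247.2 km
Point C: residuals Station 1 189.1, Station 2 139.1, Station 3 85.8 → max 189.1 km
Point D: residuals Station 1 33.9, Station 2 10.0, Station 3 42.6 → max 42.6 km
Point E: residuals Station 1 12.4, Station 2 121.6, Station 3 124.9 → max 124.9 km
Only Point A has all residuals ≈ 0.

Point A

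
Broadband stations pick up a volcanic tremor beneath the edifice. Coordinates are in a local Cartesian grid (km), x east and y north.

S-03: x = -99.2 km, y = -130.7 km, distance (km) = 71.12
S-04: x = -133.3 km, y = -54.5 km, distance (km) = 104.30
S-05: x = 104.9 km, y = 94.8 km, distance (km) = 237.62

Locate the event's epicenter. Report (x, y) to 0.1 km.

-37.4 km east, -95.5 km north

Circle about each station: (x + 99.2)² + (y + 130.7)² = 71.12²; (x + 133.3)² + (y + 54.5)² = 104.30²; (x − 104.9)² + (y − 94.8)² = 237.62².
Subtracting pairs of circle equations eliminates x²+y² and gives linear equations (the radical axes):
-68.2 x + 152.4 y = -12004.43
408.2 x + 451.0 y = -58337.29
Solving the 2×2 system: x ≈ -37.4, y ≈ -95.5 km.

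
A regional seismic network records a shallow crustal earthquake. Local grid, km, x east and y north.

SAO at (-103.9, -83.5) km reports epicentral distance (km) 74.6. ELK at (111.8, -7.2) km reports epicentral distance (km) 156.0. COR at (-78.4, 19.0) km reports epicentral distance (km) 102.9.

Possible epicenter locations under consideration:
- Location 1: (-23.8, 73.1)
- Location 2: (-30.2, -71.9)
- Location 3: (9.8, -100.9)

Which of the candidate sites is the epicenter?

For each candidate, compare |candidate − station| to the reported distance:
Location 1: residuals SAO 101.3, ELK 1.6, COR 26.0 → max 101.3 km
Location 2: residuals SAO 0.0, ELK 0.0, COR 0.0 → max 0.0 km
Location 3: residuals SAO 40.4, ELK 17.5, COR 45.9 → max 45.9 km
Only Location 2 has all residuals ≈ 0.

Location 2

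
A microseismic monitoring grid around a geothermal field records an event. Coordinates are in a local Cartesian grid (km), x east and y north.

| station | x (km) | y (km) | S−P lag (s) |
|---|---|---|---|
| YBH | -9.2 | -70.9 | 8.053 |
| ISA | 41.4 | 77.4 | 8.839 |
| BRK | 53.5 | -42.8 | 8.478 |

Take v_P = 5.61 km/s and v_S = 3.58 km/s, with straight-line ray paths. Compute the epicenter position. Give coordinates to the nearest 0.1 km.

Distance from S−P lag: d = Δt · v_P v_S / (v_P − v_S) = Δt · (5.61·3.58)/(5.61−3.58) ≈ 9.8935·Δt.
So d_YBH = 79.67, d_ISA = 87.45, d_BRK = 83.88 km.
Circle about each station: (x + 9.2)² + (y + 70.9)² = 79.67²; (x − 41.4)² + (y − 77.4)² = 87.45²; (x − 53.5)² + (y + 42.8)² = 83.88².
Subtracting pairs of circle equations eliminates x²+y² and gives linear equations (the radical axes):
101.2 x + 296.6 y = 1293.08
125.4 x + 56.2 y = -1105.91
Solving the 2×2 system: x ≈ -12.7, y ≈ 8.7 km.
Check against YBH (with the unrounded x, y): √((x + 9.2)²+(y + 70.9)²) = 79.68 ≈ 79.67 km. ✓

x ≈ -12.7 km, y ≈ 8.7 km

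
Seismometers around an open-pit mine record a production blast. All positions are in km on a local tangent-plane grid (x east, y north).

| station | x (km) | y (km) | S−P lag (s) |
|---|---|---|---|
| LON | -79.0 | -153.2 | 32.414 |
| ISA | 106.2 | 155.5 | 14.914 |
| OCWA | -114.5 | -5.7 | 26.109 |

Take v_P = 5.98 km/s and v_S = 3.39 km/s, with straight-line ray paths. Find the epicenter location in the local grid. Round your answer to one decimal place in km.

Distance from S−P lag: d = Δt · v_P v_S / (v_P − v_S) = Δt · (5.98·3.39)/(5.98−3.39) ≈ 7.8271·Δt.
So d_LON = 253.71, d_ISA = 116.73, d_OCWA = 204.36 km.
Circle about each station: (x + 79.0)² + (y + 153.2)² = 253.71²; (x − 106.2)² + (y − 155.5)² = 116.73²; (x + 114.5)² + (y + 5.7)² = 204.36².
Subtracting the LON equation from the ISA and OCWA equations removes the quadratic terms:
370.4 x + 617.4 y = 56490.32
-71.0 x + 295.0 y = 6037.25
Solving the 2×2 system: x ≈ 84.5, y ≈ 40.8 km.

84.5 km east, 40.8 km north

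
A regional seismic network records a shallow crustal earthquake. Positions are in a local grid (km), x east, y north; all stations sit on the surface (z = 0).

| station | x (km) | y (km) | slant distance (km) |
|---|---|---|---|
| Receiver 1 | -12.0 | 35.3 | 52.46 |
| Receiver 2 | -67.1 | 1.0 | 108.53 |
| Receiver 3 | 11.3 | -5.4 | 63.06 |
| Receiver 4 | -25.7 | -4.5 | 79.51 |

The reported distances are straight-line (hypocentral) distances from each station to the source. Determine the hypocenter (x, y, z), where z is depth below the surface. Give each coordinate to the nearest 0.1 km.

Each station gives a sphere (x−x_i)² + (y−y_i)² + z² = d_i² (stations at z=0).
Subtracting the Receiver 1 sphere from Receiver 2 and Receiver 3: z² cancels, leaving linear equations in x and y:
-110.2 x − 68.6 y = -5913.39
46.6 x − 81.4 y = -2457.75
Solving: x ≈ 25.705, y ≈ 44.909 km (keep extra digits for the depth step; rounded: 25.7, 44.9).
Then from the Receiver 1 sphere: z² = 52.46² − (x + 12.0)² − (y − 35.3)² with x = 25.705, y = 44.909, so z ≈ 35.186 ≈ 35.2 km.

x ≈ 25.7 km, y ≈ 44.9 km, depth ≈ 35.2 km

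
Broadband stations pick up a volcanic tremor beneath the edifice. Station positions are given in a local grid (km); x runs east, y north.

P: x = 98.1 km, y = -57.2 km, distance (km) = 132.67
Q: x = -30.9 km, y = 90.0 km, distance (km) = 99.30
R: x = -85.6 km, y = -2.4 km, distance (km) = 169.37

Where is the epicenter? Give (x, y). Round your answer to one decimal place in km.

Circle about each station: (x − 98.1)² + (y + 57.2)² = 132.67²; (x + 30.9)² + (y − 90.0)² = 99.30²; (x + 85.6)² + (y + 2.4)² = 169.37².
Subtracting pairs of circle equations eliminates x²+y² and gives linear equations (the radical axes):
-258.0 x + 294.4 y = 3900.20
-367.4 x + 109.6 y = -16647.20
Solving the 2×2 system: x ≈ 66.7, y ≈ 71.7 km.

66.7 km east, 71.7 km north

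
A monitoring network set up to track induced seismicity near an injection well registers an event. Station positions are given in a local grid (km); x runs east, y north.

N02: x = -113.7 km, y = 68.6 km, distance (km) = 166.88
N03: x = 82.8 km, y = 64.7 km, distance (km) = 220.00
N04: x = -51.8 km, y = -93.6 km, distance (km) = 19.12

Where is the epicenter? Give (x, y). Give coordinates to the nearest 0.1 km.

x ≈ -70.9 km, y ≈ -92.7 km

Circle about each station: (x + 113.7)² + (y − 68.6)² = 166.88²; (x − 82.8)² + (y − 64.7)² = 220.00²; (x + 51.8)² + (y + 93.6)² = 19.12².
Subtracting the N02 equation from the N03 and N04 equations removes the quadratic terms:
393.0 x − 7.8 y = -27142.79
123.8 x − 324.4 y = 21293.91
Solving the 2×2 system: x ≈ -70.9, y ≈ -92.7 km.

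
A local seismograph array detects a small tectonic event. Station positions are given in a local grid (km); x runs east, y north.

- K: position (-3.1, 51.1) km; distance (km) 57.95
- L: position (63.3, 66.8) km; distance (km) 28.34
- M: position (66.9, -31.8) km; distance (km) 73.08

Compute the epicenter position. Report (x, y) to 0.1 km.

(53.8, 40.1)

Circle about each station: (x + 3.1)² + (y − 51.1)² = 57.95²; (x − 63.3)² + (y − 66.8)² = 28.34²; (x − 66.9)² + (y + 31.8)² = 73.08².
Subtracting the K equation from the L and M equations removes the quadratic terms:
132.8 x + 31.4 y = 8403.36
140.0 x − 165.8 y = 883.55
Solving the 2×2 system: x ≈ 53.8, y ≈ 40.1 km.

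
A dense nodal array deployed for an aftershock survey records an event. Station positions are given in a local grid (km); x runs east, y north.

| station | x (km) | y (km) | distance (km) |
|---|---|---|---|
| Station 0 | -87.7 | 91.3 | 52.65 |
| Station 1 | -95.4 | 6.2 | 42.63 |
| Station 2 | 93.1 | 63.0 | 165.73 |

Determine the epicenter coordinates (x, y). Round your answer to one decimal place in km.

Circle about each station: (x + 87.7)² + (y − 91.3)² = 52.65²; (x + 95.4)² + (y − 6.2)² = 42.63²; (x − 93.1)² + (y − 63.0)² = 165.73².
Subtracting the Station 0 equation from the Station 1 and Station 2 equations removes the quadratic terms:
-15.4 x − 170.2 y = -5932.67
361.6 x − 56.6 y = -28084.78
Solving the 2×2 system: x ≈ -71.2, y ≈ 41.3 km.

x ≈ -71.2 km, y ≈ 41.3 km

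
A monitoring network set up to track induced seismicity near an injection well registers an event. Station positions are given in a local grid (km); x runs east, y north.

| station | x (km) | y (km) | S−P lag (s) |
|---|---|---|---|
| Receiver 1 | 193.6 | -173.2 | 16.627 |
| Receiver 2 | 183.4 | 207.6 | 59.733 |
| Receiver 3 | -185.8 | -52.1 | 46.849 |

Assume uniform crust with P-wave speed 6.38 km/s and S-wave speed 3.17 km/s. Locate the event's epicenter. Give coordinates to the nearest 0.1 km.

x ≈ 90.1 km, y ≈ -157.0 km

Distance from S−P lag: d = Δt · v_P v_S / (v_P − v_S) = Δt · (6.38·3.17)/(6.38−3.17) ≈ 6.3005·Δt.
So d_Receiver 1 = 104.76, d_Receiver 2 = 376.35, d_Receiver 3 = 295.17 km.
Circle about each station: (x − 193.6)² + (y + 173.2)² = 104.76²; (x − 183.4)² + (y − 207.6)² = 376.35²; (x + 185.8)² + (y + 52.1)² = 295.17².
Subtracting pairs of circle equations eliminates x²+y² and gives linear equations (the radical axes):
-20.4 x + 761.6 y = -121410.54
-758.8 x + 242.2 y = -106393.82
Solving the 2×2 system: x ≈ 90.1, y ≈ -157.0 km.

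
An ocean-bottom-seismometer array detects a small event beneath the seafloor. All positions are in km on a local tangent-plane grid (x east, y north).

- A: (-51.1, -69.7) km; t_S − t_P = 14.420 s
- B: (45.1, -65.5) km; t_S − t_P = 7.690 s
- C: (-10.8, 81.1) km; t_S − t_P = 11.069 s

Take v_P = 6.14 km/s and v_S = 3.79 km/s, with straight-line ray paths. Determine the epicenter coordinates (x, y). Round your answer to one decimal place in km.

(69.6, 6.6)

Distance from S−P lag: d = Δt · v_P v_S / (v_P − v_S) = Δt · (6.14·3.79)/(6.14−3.79) ≈ 9.9024·Δt.
So d_A = 142.79, d_B = 76.15, d_C = 109.61 km.
Circle about each station: (x + 51.1)² + (y + 69.7)² = 142.79²; (x − 45.1)² + (y + 65.5)² = 76.15²; (x + 10.8)² + (y − 81.1)² = 109.61².
Subtracting the A equation from the B and C equations removes the quadratic terms:
192.4 x + 8.4 y = 13445.12
80.6 x + 301.6 y = 7599.18
Solving the 2×2 system: x ≈ 69.6, y ≈ 6.6 km.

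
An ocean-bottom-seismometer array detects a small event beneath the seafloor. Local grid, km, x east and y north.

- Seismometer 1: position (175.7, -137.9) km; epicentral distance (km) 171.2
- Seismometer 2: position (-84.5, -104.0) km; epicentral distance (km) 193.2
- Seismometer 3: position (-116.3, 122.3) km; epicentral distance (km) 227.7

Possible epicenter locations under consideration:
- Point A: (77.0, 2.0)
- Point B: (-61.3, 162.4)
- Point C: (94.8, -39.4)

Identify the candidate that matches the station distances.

For each candidate, compare |candidate − station| to the reported distance:
Point A: residuals Seismometer 1 0.0, Seismometer 2 0.0, Seismometer 3 0.0 → max 0.0 km
Point B: residuals Seismometer 1 211.4, Seismometer 2 74.2, Seismometer 3 159.6 → max 211.4 km
Point C: residuals Seismometer 1 43.7, Seismometer 2 2.6, Seismometer 3 38.2 → max 43.7 km
Only Point A has all residuals ≈ 0.

Point A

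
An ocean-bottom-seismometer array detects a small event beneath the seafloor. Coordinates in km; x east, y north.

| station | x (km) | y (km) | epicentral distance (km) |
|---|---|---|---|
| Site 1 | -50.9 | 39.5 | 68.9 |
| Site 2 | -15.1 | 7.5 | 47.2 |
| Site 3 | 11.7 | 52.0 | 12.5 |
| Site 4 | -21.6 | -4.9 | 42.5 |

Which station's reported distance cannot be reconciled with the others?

Solve using three stations at a time. Using Site 1, Site 2, Site 3 (subtract circle equations pairwise → linear system) gives (x, y) ≈ (18.0, 41.2).
Distances from that point to each station vs reported:
  Site 1: calculated 68.9 vs reported 68.9 → residual 0.0 km
  Site 2: calculated 47.2 vs reported 47.2 → residual 0.0 km
  Site 3: calculated 12.5 vs reported 12.5 → residual 0.0 km
  Site 4: calculated 60.7 vs reported 42.5 → residual 18.2 km
Site 1, Site 2, Site 3 are mutually consistent (residuals ≈ 0); Site 4 is off by 18.2 km.

Site 4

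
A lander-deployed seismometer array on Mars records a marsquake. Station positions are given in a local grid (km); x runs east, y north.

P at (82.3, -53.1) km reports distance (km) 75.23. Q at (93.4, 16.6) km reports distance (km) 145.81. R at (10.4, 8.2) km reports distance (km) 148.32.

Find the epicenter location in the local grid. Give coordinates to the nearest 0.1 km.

x ≈ 70.5 km, y ≈ -127.4 km

Circle about each station: (x − 82.3)² + (y + 53.1)² = 75.23²; (x − 93.4)² + (y − 16.6)² = 145.81²; (x − 10.4)² + (y − 8.2)² = 148.32².
Subtracting the P equation from the Q and R equations removes the quadratic terms:
22.2 x + 139.4 y = -16194.78
-143.8 x + 122.6 y = -25756.77
Solving the 2×2 system: x ≈ 70.5, y ≈ -127.4 km.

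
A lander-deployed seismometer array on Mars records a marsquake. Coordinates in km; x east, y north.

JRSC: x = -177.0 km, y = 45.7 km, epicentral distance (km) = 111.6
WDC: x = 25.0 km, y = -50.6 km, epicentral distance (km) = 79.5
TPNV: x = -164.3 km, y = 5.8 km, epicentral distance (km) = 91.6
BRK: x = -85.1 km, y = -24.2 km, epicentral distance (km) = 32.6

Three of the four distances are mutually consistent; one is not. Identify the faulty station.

WDC

Solve using three stations at a time. Using JRSC, TPNV, BRK (subtract circle equations pairwise → linear system) gives (x, y) ≈ (-72.7, 6.0).
Distances from that point to each station vs reported:
  JRSC: calculated 111.6 vs reported 111.6 → residual 0.0 km
  WDC: calculated 112.9 vs reported 79.5 → residual 33.4 km
  TPNV: calculated 91.6 vs reported 91.6 → residual 0.0 km
  BRK: calculated 32.7 vs reported 32.6 → residual 0.1 km
JRSC, TPNV, BRK are mutually consistent (residuals ≈ 0); WDC is off by 33.4 km.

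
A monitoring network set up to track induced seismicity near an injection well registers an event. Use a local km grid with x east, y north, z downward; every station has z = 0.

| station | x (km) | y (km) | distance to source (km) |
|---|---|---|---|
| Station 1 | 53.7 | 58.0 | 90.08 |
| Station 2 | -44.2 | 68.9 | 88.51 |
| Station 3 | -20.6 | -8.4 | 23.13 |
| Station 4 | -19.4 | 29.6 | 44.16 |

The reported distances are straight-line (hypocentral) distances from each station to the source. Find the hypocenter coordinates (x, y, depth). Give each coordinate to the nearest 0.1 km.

Each station gives a sphere (x−x_i)² + (y−y_i)² + z² = d_i² (stations at z=0).
Subtracting the Station 1 sphere from Station 2 and Station 3: z² cancels, leaving linear equations in x and y:
-195.8 x + 21.8 y = 733.55
-148.6 x − 132.8 y = 1826.64
Solving: x ≈ -4.693, y ≈ -8.503 km (keep extra digits for the depth step; rounded: -4.7, -8.5).
Then from the Station 1 sphere: z² = 90.08² − (x − 53.7)² − (y − 58.0)² with x = -4.693, y = -8.503, so z ≈ 16.793 ≈ 16.8 km.

x ≈ -4.7 km, y ≈ -8.5 km, depth ≈ 16.8 km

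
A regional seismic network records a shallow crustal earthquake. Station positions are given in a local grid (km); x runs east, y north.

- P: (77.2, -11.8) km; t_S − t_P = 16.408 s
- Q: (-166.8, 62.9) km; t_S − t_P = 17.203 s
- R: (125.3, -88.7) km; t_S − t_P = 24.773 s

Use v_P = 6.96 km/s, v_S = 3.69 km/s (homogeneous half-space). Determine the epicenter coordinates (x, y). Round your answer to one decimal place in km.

x ≈ -51.6 km, y ≈ -7.7 km

Distance from S−P lag: d = Δt · v_P v_S / (v_P − v_S) = Δt · (6.96·3.69)/(6.96−3.69) ≈ 7.8539·Δt.
So d_P = 128.87, d_Q = 135.11, d_R = 194.57 km.
Circle about each station: (x − 77.2)² + (y + 11.8)² = 128.87²; (x + 166.8)² + (y − 62.9)² = 135.11²; (x − 125.3)² + (y + 88.7)² = 194.57².
Subtracting pairs of circle equations eliminates x²+y² and gives linear equations (the radical axes):
-488.0 x + 149.4 y = 24032.33
96.2 x − 153.8 y = -3781.31
Solving the 2×2 system: x ≈ -51.6, y ≈ -7.7 km.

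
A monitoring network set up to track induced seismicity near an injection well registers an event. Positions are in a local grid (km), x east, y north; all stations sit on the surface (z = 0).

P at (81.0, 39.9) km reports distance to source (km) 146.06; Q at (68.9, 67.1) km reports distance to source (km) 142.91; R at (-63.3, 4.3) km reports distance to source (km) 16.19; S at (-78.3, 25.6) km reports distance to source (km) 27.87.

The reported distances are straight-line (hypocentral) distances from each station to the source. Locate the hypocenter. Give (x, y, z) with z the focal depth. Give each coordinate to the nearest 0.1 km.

Each station gives a sphere (x−x_i)² + (y−y_i)² + z² = d_i² (stations at z=0).
Subtracting the P sphere from Q and R: z² cancels, leaving linear equations in x and y:
-24.2 x + 54.4 y = 2006.87
-288.6 x − 71.2 y = 16943.78
Solving: x ≈ -61.105, y ≈ 9.708 km (keep extra digits for the depth step; rounded: -61.1, 9.7).
Then from the P sphere: z² = 146.06² − (x − 81.0)² − (y − 39.9)² with x = -61.105, y = 9.708, so z ≈ 15.104 ≈ 15.1 km.

x ≈ -61.1 km, y ≈ 9.7 km, depth ≈ 15.1 km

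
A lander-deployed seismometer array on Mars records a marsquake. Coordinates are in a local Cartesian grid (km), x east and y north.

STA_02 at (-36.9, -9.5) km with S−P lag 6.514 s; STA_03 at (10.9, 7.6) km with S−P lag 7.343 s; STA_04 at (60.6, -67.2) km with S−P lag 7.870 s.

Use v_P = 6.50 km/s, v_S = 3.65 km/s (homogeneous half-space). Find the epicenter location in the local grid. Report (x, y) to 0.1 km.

-3.1 km east, -51.9 km north

Distance from S−P lag: d = Δt · v_P v_S / (v_P − v_S) = Δt · (6.50·3.65)/(6.50−3.65) ≈ 8.3246·Δt.
So d_STA_02 = 54.23, d_STA_03 = 61.13, d_STA_04 = 65.51 km.
Circle about each station: (x + 36.9)² + (y + 9.5)² = 54.23²; (x − 10.9)² + (y − 7.6)² = 61.13²; (x − 60.6)² + (y + 67.2)² = 65.51².
Subtracting the STA_02 equation from the STA_03 and STA_04 equations removes the quadratic terms:
95.6 x + 34.2 y = -2071.27
195.0 x − 115.4 y = 5385.67
Solving the 2×2 system: x ≈ -3.1, y ≈ -51.9 km.
Check against STA_02 (with the unrounded x, y): √((x + 36.9)²+(y + 9.5)²) = 54.23 ≈ 54.23 km. ✓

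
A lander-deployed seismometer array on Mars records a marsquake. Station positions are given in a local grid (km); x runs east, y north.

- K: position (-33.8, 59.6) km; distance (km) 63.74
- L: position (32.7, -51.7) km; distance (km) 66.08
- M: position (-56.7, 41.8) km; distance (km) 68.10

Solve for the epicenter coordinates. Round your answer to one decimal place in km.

x ≈ 1.6 km, y ≈ 6.6 km

Circle about each station: (x + 33.8)² + (y − 59.6)² = 63.74²; (x − 32.7)² + (y + 51.7)² = 66.08²; (x + 56.7)² + (y − 41.8)² = 68.10².
Subtracting the K equation from the L and M equations removes the quadratic terms:
133.0 x − 222.6 y = -1256.20
-45.8 x − 35.6 y = -307.29
Solving the 2×2 system: x ≈ 1.6, y ≈ 6.6 km.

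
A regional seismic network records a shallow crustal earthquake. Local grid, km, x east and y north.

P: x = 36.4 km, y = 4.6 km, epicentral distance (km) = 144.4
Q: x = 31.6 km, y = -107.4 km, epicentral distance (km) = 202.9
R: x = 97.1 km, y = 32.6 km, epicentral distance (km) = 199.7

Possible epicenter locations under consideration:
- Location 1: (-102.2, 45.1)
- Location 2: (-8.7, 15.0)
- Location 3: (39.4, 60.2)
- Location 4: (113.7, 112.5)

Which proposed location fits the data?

Location 1

For each candidate, compare |candidate − station| to the reported distance:
Location 1: residuals P 0.0, Q 0.0, R 0.0 → max 0.0 km
Location 2: residuals P 98.1, Q 74.0, R 92.4 → max 98.1 km
Location 3: residuals P 88.7, Q 35.1, R 135.7 → max 135.7 km
Location 4: residuals P 11.7, Q 31.8, R 118.1 → max 118.1 km
Only Location 1 has all residuals ≈ 0.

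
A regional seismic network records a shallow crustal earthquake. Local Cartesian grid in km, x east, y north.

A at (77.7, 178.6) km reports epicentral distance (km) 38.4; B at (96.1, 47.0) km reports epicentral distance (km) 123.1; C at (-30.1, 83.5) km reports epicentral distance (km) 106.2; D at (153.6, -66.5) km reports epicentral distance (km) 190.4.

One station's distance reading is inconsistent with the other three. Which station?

Solve using three stations at a time. Using A, B, C (subtract circle equations pairwise → linear system) gives (x, y) ≈ (44.7, 158.9).
Distances from that point to each station vs reported:
  A: calculated 38.4 vs reported 38.4 → residual 0.0 km
  B: calculated 123.1 vs reported 123.1 → residual 0.0 km
  C: calculated 106.2 vs reported 106.2 → residual 0.0 km
  D: calculated 250.3 vs reported 190.4 → residual 59.9 km
A, B, C are mutually consistent (residuals ≈ 0); D is off by 59.9 km.

D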